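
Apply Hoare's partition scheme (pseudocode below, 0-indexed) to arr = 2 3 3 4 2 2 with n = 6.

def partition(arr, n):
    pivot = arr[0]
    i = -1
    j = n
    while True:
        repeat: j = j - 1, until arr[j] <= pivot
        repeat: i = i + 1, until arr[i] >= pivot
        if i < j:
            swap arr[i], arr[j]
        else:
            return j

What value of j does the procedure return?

pivot = arr[0] = 2; i = -1, j = 6
j→5 (arr[5]=2≤2), i→0 (arr[0]=2≥2); i<j, swap → 2 3 3 4 2 2
j→4 (arr[4]=2≤2), i→1 (arr[1]=3≥2); i<j, swap → 2 2 3 4 3 2
j→1, i→2; i≥j, return j=1. arr = 2 2 3 4 3 2

1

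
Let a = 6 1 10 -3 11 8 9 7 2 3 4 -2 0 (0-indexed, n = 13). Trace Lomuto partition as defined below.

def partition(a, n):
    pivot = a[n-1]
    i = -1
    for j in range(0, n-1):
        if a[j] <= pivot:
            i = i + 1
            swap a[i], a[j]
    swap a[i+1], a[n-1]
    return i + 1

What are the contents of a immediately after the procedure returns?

pivot = a[12] = 0; i = -1
j=0: a[0]=6 > 0 → no swap
j=1: a[1]=1 > 0 → no swap
j=2: a[2]=10 > 0 → no swap
j=3: a[3]=-3 ≤ 0 → i=0, swap a[0],a[3] → -3 1 10 6 11 8 9 7 2 3 4 -2 0
j=4: a[4]=11 > 0 → no swap
j=5: a[5]=8 > 0 → no swap
j=6: a[6]=9 > 0 → no swap
j=7: a[7]=7 > 0 → no swap
j=8: a[8]=2 > 0 → no swap
j=9: a[9]=3 > 0 → no swap
j=10: a[10]=4 > 0 → no swap
j=11: a[11]=-2 ≤ 0 → i=1, swap a[1],a[11] → -3 -2 10 6 11 8 9 7 2 3 4 1 0
final swap a[2],a[12] → -3 -2 0 6 11 8 9 7 2 3 4 1 10; return 2

-3 -2 0 6 11 8 9 7 2 3 4 1 10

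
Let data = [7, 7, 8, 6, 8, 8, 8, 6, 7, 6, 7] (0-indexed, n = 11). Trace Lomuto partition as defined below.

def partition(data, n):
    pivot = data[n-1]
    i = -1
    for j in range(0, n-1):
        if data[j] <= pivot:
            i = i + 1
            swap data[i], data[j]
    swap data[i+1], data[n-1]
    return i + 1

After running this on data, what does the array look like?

[7, 7, 6, 6, 7, 6, 7, 8, 8, 8, 8]

pivot = data[10] = 7; i = -1
j=0: data[0]=7 ≤ 7 → i=0, swap data[0],data[0] (no change) → [7, 7, 8, 6, 8, 8, 8, 6, 7, 6, 7]
j=1: data[1]=7 ≤ 7 → i=1, swap data[1],data[1] (no change) → [7, 7, 8, 6, 8, 8, 8, 6, 7, 6, 7]
j=2: data[2]=8 > 7 → no swap
j=3: data[3]=6 ≤ 7 → i=2, swap data[2],data[3] → [7, 7, 6, 8, 8, 8, 8, 6, 7, 6, 7]
j=4: data[4]=8 > 7 → no swap
j=5: data[5]=8 > 7 → no swap
j=6: data[6]=8 > 7 → no swap
j=7: data[7]=6 ≤ 7 → i=3, swap data[3],data[7] → [7, 7, 6, 6, 8, 8, 8, 8, 7, 6, 7]
j=8: data[8]=7 ≤ 7 → i=4, swap data[4],data[8] → [7, 7, 6, 6, 7, 8, 8, 8, 8, 6, 7]
j=9: data[9]=6 ≤ 7 → i=5, swap data[5],data[9] → [7, 7, 6, 6, 7, 6, 8, 8, 8, 8, 7]
final swap data[6],data[10] → [7, 7, 6, 6, 7, 6, 7, 8, 8, 8, 8]; return 6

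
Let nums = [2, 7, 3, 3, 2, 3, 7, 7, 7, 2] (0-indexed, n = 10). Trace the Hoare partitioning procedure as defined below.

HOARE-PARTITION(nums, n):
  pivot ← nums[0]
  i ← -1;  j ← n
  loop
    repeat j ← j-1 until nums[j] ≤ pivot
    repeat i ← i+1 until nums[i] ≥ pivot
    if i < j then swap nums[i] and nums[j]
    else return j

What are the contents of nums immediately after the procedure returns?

[2, 2, 3, 3, 7, 3, 7, 7, 7, 2]

pivot=2
j stops at 9 (2), i stops at 0 (2); swap ⇒ [2, 7, 3, 3, 2, 3, 7, 7, 7, 2]
j stops at 4 (2), i stops at 1 (7); swap ⇒ [2, 2, 3, 3, 7, 3, 7, 7, 7, 2]
j stops at 1, i stops at 2; i≥j ⇒ return 1. nums=[2, 2, 3, 3, 7, 3, 7, 7, 7, 2]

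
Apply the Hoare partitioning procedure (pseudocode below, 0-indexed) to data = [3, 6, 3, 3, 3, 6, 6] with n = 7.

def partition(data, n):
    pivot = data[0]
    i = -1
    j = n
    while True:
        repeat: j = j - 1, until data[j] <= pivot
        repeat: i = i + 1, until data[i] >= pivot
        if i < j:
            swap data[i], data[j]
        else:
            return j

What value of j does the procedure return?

2

pivot=3
j stops at 4 (3), i stops at 0 (3); swap ⇒ [3, 6, 3, 3, 3, 6, 6]
j stops at 3 (3), i stops at 1 (6); swap ⇒ [3, 3, 3, 6, 3, 6, 6]
j stops at 2, i stops at 2; i≥j ⇒ return 2. data=[3, 3, 3, 6, 3, 6, 6]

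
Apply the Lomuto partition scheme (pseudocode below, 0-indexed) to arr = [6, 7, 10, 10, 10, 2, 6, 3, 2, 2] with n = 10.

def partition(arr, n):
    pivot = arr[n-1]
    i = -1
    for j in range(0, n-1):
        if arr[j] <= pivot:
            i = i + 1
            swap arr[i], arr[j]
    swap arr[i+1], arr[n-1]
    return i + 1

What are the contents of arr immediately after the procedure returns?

pivot = arr[9] = 2; i = -1
j=0: arr[0]=6 > 2 → no swap
j=1: arr[1]=7 > 2 → no swap
j=2: arr[2]=10 > 2 → no swap
j=3: arr[3]=10 > 2 → no swap
j=4: arr[4]=10 > 2 → no swap
j=5: arr[5]=2 ≤ 2 → i=0, swap arr[0],arr[5] → [2, 7, 10, 10, 10, 6, 6, 3, 2, 2]
j=6: arr[6]=6 > 2 → no swap
j=7: arr[7]=3 > 2 → no swap
j=8: arr[8]=2 ≤ 2 → i=1, swap arr[1],arr[8] → [2, 2, 10, 10, 10, 6, 6, 3, 7, 2]
final swap arr[2],arr[9] → [2, 2, 2, 10, 10, 6, 6, 3, 7, 10]; return 2

[2, 2, 2, 10, 10, 6, 6, 3, 7, 10]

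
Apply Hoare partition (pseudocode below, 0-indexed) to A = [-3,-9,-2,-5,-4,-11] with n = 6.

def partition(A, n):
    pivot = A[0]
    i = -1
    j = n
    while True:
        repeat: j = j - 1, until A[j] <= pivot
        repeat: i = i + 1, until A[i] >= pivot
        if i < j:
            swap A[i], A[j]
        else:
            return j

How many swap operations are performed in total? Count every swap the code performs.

2

pivot=-3
j stops at 5 (-11), i stops at 0 (-3); swap ⇒ [-11,-9,-2,-5,-4,-3]
j stops at 4 (-4), i stops at 2 (-2); swap ⇒ [-11,-9,-4,-5,-2,-3]
j stops at 3, i stops at 4; i≥j ⇒ return 3. A=[-11,-9,-4,-5,-2,-3]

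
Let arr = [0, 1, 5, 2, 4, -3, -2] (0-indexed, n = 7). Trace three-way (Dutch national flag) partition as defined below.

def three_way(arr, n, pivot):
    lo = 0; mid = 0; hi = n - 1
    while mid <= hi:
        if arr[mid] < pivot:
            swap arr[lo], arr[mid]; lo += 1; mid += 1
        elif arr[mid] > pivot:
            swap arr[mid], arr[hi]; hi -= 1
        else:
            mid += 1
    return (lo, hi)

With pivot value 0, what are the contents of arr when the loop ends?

[-2, -3, 0, 4, 2, 5, 1]

lo=0 mid=0 hi=6
0=0: mid=1
1>0: swap(1,6), hi=5 ⇒ [0, -2, 5, 2, 4, -3, 1]
-2<0: swap(0,1), lo=1 mid=2 ⇒ [-2, 0, 5, 2, 4, -3, 1]
5>0: swap(2,5), hi=4 ⇒ [-2, 0, -3, 2, 4, 5, 1]
-3<0: swap(1,2), lo=2 mid=3 ⇒ [-2, -3, 0, 2, 4, 5, 1]
2>0: swap(3,4), hi=3 ⇒ [-2, -3, 0, 4, 2, 5, 1]
4>0: swap(3,3), hi=2 ⇒ [-2, -3, 0, 4, 2, 5, 1]
done. lo=2 hi=2; arr=[-2, -3, 0, 4, 2, 5, 1]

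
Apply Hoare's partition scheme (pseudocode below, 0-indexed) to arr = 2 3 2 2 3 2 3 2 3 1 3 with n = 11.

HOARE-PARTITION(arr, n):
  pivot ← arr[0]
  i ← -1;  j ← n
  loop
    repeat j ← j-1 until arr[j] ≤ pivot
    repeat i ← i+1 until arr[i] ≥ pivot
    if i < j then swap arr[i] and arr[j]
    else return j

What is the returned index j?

3

pivot=2
j stops at 9 (1), i stops at 0 (2); swap ⇒ 1 3 2 2 3 2 3 2 3 2 3
j stops at 7 (2), i stops at 1 (3); swap ⇒ 1 2 2 2 3 2 3 3 3 2 3
j stops at 5 (2), i stops at 2 (2); swap ⇒ 1 2 2 2 3 2 3 3 3 2 3
j stops at 3, i stops at 3; i≥j ⇒ return 3. arr=1 2 2 2 3 2 3 3 3 2 3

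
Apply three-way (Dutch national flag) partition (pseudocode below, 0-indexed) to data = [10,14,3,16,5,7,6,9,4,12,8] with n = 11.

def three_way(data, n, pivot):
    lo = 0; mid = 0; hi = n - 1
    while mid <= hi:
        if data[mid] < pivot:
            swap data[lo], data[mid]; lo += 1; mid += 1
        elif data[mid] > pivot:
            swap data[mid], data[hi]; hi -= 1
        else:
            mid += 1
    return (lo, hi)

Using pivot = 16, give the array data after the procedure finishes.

[10,14,3,5,7,6,9,4,12,8,16]

lo=0 mid=0 hi=10
10<16: swap(0,0), lo=1 mid=1 ⇒ [10,14,3,16,5,7,6,9,4,12,8]
14<16: swap(1,1), lo=2 mid=2 ⇒ [10,14,3,16,5,7,6,9,4,12,8]
3<16: swap(2,2), lo=3 mid=3 ⇒ [10,14,3,16,5,7,6,9,4,12,8]
16=16: mid=4
5<16: swap(3,4), lo=4 mid=5 ⇒ [10,14,3,5,16,7,6,9,4,12,8]
7<16: swap(4,5), lo=5 mid=6 ⇒ [10,14,3,5,7,16,6,9,4,12,8]
6<16: swap(5,6), lo=6 mid=7 ⇒ [10,14,3,5,7,6,16,9,4,12,8]
9<16: swap(6,7), lo=7 mid=8 ⇒ [10,14,3,5,7,6,9,16,4,12,8]
4<16: swap(7,8), lo=8 mid=9 ⇒ [10,14,3,5,7,6,9,4,16,12,8]
12<16: swap(8,9), lo=9 mid=10 ⇒ [10,14,3,5,7,6,9,4,12,16,8]
8<16: swap(9,10), lo=10 mid=11 ⇒ [10,14,3,5,7,6,9,4,12,8,16]
done. lo=10 hi=10; data=[10,14,3,5,7,6,9,4,12,8,16]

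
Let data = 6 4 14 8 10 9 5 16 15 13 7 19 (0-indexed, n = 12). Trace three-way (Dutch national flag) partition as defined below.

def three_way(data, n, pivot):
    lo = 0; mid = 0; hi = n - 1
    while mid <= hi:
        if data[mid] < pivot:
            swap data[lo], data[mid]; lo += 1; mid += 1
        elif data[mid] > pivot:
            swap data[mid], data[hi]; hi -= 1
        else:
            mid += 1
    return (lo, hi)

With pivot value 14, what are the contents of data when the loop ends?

pivot = 14; lo=0, mid=0, hi=11
data[mid]=6<14: swap data[0],data[0]; lo=1,mid=1 → 6 4 14 8 10 9 5 16 15 13 7 19
data[mid]=4<14: swap data[1],data[1]; lo=2,mid=2 → 6 4 14 8 10 9 5 16 15 13 7 19
data[mid]=14=14: mid=3
data[mid]=8<14: swap data[2],data[3]; lo=3,mid=4 → 6 4 8 14 10 9 5 16 15 13 7 19
data[mid]=10<14: swap data[3],data[4]; lo=4,mid=5 → 6 4 8 10 14 9 5 16 15 13 7 19
data[mid]=9<14: swap data[4],data[5]; lo=5,mid=6 → 6 4 8 10 9 14 5 16 15 13 7 19
data[mid]=5<14: swap data[5],data[6]; lo=6,mid=7 → 6 4 8 10 9 5 14 16 15 13 7 19
data[mid]=16>14: swap data[7],data[11]; hi=10 → 6 4 8 10 9 5 14 19 15 13 7 16
data[mid]=19>14: swap data[7],data[10]; hi=9 → 6 4 8 10 9 5 14 7 15 13 19 16
data[mid]=7<14: swap data[6],data[7]; lo=7,mid=8 → 6 4 8 10 9 5 7 14 15 13 19 16
data[mid]=15>14: swap data[8],data[9]; hi=8 → 6 4 8 10 9 5 7 14 13 15 19 16
data[mid]=13<14: swap data[7],data[8]; lo=8,mid=9 → 6 4 8 10 9 5 7 13 14 15 19 16
end: lo=8, hi=8; data = 6 4 8 10 9 5 7 13 14 15 19 16

6 4 8 10 9 5 7 13 14 15 19 16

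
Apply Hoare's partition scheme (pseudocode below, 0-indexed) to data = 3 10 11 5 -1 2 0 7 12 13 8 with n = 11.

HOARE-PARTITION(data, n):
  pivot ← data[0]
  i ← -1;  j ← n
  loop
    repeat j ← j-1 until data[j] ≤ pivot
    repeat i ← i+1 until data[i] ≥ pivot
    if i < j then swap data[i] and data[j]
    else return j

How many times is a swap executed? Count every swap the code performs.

pivot = data[0] = 3; i = -1, j = 11
j→6 (data[6]=0≤3), i→0 (data[0]=3≥3); i<j, swap → 0 10 11 5 -1 2 3 7 12 13 8
j→5 (data[5]=2≤3), i→1 (data[1]=10≥3); i<j, swap → 0 2 11 5 -1 10 3 7 12 13 8
j→4 (data[4]=-1≤3), i→2 (data[2]=11≥3); i<j, swap → 0 2 -1 5 11 10 3 7 12 13 8
j→2, i→3; i≥j, return j=2. data = 0 2 -1 5 11 10 3 7 12 13 8

3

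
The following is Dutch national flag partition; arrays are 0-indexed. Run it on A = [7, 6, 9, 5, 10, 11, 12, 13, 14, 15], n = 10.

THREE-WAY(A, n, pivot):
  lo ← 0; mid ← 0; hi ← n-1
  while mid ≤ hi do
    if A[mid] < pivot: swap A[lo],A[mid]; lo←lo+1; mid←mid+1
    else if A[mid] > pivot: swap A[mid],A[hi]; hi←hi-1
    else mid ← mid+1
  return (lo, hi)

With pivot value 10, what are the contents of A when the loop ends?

[7, 6, 9, 5, 10, 12, 13, 14, 15, 11]

pivot = 10; lo=0, mid=0, hi=9
A[mid]=7<10: swap A[0],A[0]; lo=1,mid=1 → [7, 6, 9, 5, 10, 11, 12, 13, 14, 15]
A[mid]=6<10: swap A[1],A[1]; lo=2,mid=2 → [7, 6, 9, 5, 10, 11, 12, 13, 14, 15]
A[mid]=9<10: swap A[2],A[2]; lo=3,mid=3 → [7, 6, 9, 5, 10, 11, 12, 13, 14, 15]
A[mid]=5<10: swap A[3],A[3]; lo=4,mid=4 → [7, 6, 9, 5, 10, 11, 12, 13, 14, 15]
A[mid]=10=10: mid=5
A[mid]=11>10: swap A[5],A[9]; hi=8 → [7, 6, 9, 5, 10, 15, 12, 13, 14, 11]
A[mid]=15>10: swap A[5],A[8]; hi=7 → [7, 6, 9, 5, 10, 14, 12, 13, 15, 11]
A[mid]=14>10: swap A[5],A[7]; hi=6 → [7, 6, 9, 5, 10, 13, 12, 14, 15, 11]
A[mid]=13>10: swap A[5],A[6]; hi=5 → [7, 6, 9, 5, 10, 12, 13, 14, 15, 11]
A[mid]=12>10: swap A[5],A[5]; hi=4 → [7, 6, 9, 5, 10, 12, 13, 14, 15, 11]
end: lo=4, hi=4; A = [7, 6, 9, 5, 10, 12, 13, 14, 15, 11]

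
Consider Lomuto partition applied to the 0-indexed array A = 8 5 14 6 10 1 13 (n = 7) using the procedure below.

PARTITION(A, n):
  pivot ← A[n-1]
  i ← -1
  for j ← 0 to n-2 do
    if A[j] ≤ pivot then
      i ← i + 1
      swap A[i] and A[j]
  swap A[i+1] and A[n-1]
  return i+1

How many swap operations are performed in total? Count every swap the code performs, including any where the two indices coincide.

pivot = A[6] = 13; i = -1
j=0: A[0]=8 ≤ 13 → i=0, swap A[0],A[0] (no change) → 8 5 14 6 10 1 13
j=1: A[1]=5 ≤ 13 → i=1, swap A[1],A[1] (no change) → 8 5 14 6 10 1 13
j=2: A[2]=14 > 13 → no swap
j=3: A[3]=6 ≤ 13 → i=2, swap A[2],A[3] → 8 5 6 14 10 1 13
j=4: A[4]=10 ≤ 13 → i=3, swap A[3],A[4] → 8 5 6 10 14 1 13
j=5: A[5]=1 ≤ 13 → i=4, swap A[4],A[5] → 8 5 6 10 1 14 13
final swap A[5],A[6] → 8 5 6 10 1 13 14; return 5

6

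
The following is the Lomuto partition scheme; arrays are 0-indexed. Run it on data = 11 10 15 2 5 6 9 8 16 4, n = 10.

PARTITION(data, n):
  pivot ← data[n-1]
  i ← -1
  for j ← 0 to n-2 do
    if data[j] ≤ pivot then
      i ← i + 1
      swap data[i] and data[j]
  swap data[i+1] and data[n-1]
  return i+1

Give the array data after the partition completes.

pivot = data[9] = 4; i = -1
j=0: data[0]=11 > 4 → no swap
j=1: data[1]=10 > 4 → no swap
j=2: data[2]=15 > 4 → no swap
j=3: data[3]=2 ≤ 4 → i=0, swap data[0],data[3] → 2 10 15 11 5 6 9 8 16 4
j=4: data[4]=5 > 4 → no swap
j=5: data[5]=6 > 4 → no swap
j=6: data[6]=9 > 4 → no swap
j=7: data[7]=8 > 4 → no swap
j=8: data[8]=16 > 4 → no swap
final swap data[1],data[9] → 2 4 15 11 5 6 9 8 16 10; return 1

2 4 15 11 5 6 9 8 16 10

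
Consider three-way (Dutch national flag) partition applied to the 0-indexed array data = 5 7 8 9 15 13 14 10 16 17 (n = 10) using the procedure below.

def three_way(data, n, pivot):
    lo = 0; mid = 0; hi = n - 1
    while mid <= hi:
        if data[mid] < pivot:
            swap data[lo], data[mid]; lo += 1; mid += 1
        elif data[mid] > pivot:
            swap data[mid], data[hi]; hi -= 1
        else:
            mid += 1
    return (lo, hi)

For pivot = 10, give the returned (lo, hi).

(4, 4)

pivot = 10; lo=0, mid=0, hi=9
data[mid]=5<10: swap data[0],data[0]; lo=1,mid=1 → 5 7 8 9 15 13 14 10 16 17
data[mid]=7<10: swap data[1],data[1]; lo=2,mid=2 → 5 7 8 9 15 13 14 10 16 17
data[mid]=8<10: swap data[2],data[2]; lo=3,mid=3 → 5 7 8 9 15 13 14 10 16 17
data[mid]=9<10: swap data[3],data[3]; lo=4,mid=4 → 5 7 8 9 15 13 14 10 16 17
data[mid]=15>10: swap data[4],data[9]; hi=8 → 5 7 8 9 17 13 14 10 16 15
data[mid]=17>10: swap data[4],data[8]; hi=7 → 5 7 8 9 16 13 14 10 17 15
data[mid]=16>10: swap data[4],data[7]; hi=6 → 5 7 8 9 10 13 14 16 17 15
data[mid]=10=10: mid=5
data[mid]=13>10: swap data[5],data[6]; hi=5 → 5 7 8 9 10 14 13 16 17 15
data[mid]=14>10: swap data[5],data[5]; hi=4 → 5 7 8 9 10 14 13 16 17 15
end: lo=4, hi=4; data = 5 7 8 9 10 14 13 16 17 15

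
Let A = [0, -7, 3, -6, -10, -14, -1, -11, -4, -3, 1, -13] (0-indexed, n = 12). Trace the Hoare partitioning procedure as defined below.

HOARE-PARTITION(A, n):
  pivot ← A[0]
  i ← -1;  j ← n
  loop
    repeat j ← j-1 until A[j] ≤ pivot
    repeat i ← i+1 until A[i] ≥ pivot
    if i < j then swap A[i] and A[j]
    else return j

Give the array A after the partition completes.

[-13, -7, -3, -6, -10, -14, -1, -11, -4, 3, 1, 0]

pivot=0
j stops at 11 (-13), i stops at 0 (0); swap ⇒ [-13, -7, 3, -6, -10, -14, -1, -11, -4, -3, 1, 0]
j stops at 9 (-3), i stops at 2 (3); swap ⇒ [-13, -7, -3, -6, -10, -14, -1, -11, -4, 3, 1, 0]
j stops at 8, i stops at 9; i≥j ⇒ return 8. A=[-13, -7, -3, -6, -10, -14, -1, -11, -4, 3, 1, 0]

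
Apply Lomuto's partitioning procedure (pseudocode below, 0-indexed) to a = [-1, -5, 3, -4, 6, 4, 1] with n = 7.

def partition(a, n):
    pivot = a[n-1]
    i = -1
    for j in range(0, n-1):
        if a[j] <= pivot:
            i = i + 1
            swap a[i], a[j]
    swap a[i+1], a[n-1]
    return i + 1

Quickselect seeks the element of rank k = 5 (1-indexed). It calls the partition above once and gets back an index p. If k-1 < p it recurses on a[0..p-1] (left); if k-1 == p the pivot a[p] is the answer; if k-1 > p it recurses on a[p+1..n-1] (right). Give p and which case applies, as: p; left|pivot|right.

3; right

pivot = a[6] = 1; i = -1
j=0: a[0]=-1 ≤ 1 → i=0, swap a[0],a[0] (no change) → [-1, -5, 3, -4, 6, 4, 1]
j=1: a[1]=-5 ≤ 1 → i=1, swap a[1],a[1] (no change) → [-1, -5, 3, -4, 6, 4, 1]
j=2: a[2]=3 > 1 → no swap
j=3: a[3]=-4 ≤ 1 → i=2, swap a[2],a[3] → [-1, -5, -4, 3, 6, 4, 1]
j=4: a[4]=6 > 1 → no swap
j=5: a[5]=4 > 1 → no swap
final swap a[3],a[6] → [-1, -5, -4, 1, 6, 4, 3]; return 3
p = 3; k-1 = 4 > 3 ⇒ right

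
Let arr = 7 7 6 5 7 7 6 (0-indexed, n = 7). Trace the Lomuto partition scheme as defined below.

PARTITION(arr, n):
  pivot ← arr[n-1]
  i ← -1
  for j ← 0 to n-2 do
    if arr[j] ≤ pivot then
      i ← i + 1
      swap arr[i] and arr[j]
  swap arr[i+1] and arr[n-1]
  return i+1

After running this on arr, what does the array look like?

6 5 6 7 7 7 7

pivot = arr[6] = 6; i = -1
j=0: arr[0]=7 > 6 → no swap
j=1: arr[1]=7 > 6 → no swap
j=2: arr[2]=6 ≤ 6 → i=0, swap arr[0],arr[2] → 6 7 7 5 7 7 6
j=3: arr[3]=5 ≤ 6 → i=1, swap arr[1],arr[3] → 6 5 7 7 7 7 6
j=4: arr[4]=7 > 6 → no swap
j=5: arr[5]=7 > 6 → no swap
final swap arr[2],arr[6] → 6 5 6 7 7 7 7; return 2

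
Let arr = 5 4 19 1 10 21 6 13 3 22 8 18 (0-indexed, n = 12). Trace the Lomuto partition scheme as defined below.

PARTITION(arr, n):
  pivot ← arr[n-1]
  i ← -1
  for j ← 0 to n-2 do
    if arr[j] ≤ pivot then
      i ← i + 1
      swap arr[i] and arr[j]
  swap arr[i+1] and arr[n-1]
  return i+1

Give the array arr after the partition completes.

5 4 1 10 6 13 3 8 18 22 21 19

pivot=18, i=-1
j=0: 5≤18, i=0, swap(0,0) ⇒ 5 4 19 1 10 21 6 13 3 22 8 18
j=1: 4≤18, i=1, swap(1,1) ⇒ 5 4 19 1 10 21 6 13 3 22 8 18
j=2: 19>18, skip
j=3: 1≤18, i=2, swap(2,3) ⇒ 5 4 1 19 10 21 6 13 3 22 8 18
j=4: 10≤18, i=3, swap(3,4) ⇒ 5 4 1 10 19 21 6 13 3 22 8 18
j=5: 21>18, skip
j=6: 6≤18, i=4, swap(4,6) ⇒ 5 4 1 10 6 21 19 13 3 22 8 18
j=7: 13≤18, i=5, swap(5,7) ⇒ 5 4 1 10 6 13 19 21 3 22 8 18
j=8: 3≤18, i=6, swap(6,8) ⇒ 5 4 1 10 6 13 3 21 19 22 8 18
j=9: 22>18, skip
j=10: 8≤18, i=7, swap(7,10) ⇒ 5 4 1 10 6 13 3 8 19 22 21 18
swap(8,11) ⇒ 5 4 1 10 6 13 3 8 18 22 21 19; return 8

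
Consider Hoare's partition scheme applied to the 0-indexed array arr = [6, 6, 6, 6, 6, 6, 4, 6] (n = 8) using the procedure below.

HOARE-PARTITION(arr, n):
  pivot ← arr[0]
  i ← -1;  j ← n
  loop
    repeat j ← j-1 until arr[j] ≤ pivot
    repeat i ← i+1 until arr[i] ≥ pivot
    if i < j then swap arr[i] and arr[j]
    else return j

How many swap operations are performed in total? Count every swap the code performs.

4

pivot = arr[0] = 6; i = -1, j = 8
j→7 (arr[7]=6≤6), i→0 (arr[0]=6≥6); i<j, swap → [6, 6, 6, 6, 6, 6, 4, 6]
j→6 (arr[6]=4≤6), i→1 (arr[1]=6≥6); i<j, swap → [6, 4, 6, 6, 6, 6, 6, 6]
j→5 (arr[5]=6≤6), i→2 (arr[2]=6≥6); i<j, swap → [6, 4, 6, 6, 6, 6, 6, 6]
j→4 (arr[4]=6≤6), i→3 (arr[3]=6≥6); i<j, swap → [6, 4, 6, 6, 6, 6, 6, 6]
j→3, i→4; i≥j, return j=3. arr = [6, 4, 6, 6, 6, 6, 6, 6]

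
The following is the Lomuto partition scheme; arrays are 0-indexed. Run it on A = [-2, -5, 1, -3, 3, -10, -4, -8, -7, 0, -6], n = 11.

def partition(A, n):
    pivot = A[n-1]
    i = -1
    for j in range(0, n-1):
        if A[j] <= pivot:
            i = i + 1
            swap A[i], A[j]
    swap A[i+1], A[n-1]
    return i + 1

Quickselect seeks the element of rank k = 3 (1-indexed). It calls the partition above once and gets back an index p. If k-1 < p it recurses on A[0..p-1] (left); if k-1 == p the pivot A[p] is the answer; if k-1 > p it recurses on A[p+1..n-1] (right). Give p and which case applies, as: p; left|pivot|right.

3; left

pivot = A[10] = -6; i = -1
j=0: A[0]=-2 > -6 → no swap
j=1: A[1]=-5 > -6 → no swap
j=2: A[2]=1 > -6 → no swap
j=3: A[3]=-3 > -6 → no swap
j=4: A[4]=3 > -6 → no swap
j=5: A[5]=-10 ≤ -6 → i=0, swap A[0],A[5] → [-10, -5, 1, -3, 3, -2, -4, -8, -7, 0, -6]
j=6: A[6]=-4 > -6 → no swap
j=7: A[7]=-8 ≤ -6 → i=1, swap A[1],A[7] → [-10, -8, 1, -3, 3, -2, -4, -5, -7, 0, -6]
j=8: A[8]=-7 ≤ -6 → i=2, swap A[2],A[8] → [-10, -8, -7, -3, 3, -2, -4, -5, 1, 0, -6]
j=9: A[9]=0 > -6 → no swap
final swap A[3],A[10] → [-10, -8, -7, -6, 3, -2, -4, -5, 1, 0, -3]; return 3
p = 3; k-1 = 2 < 3 ⇒ left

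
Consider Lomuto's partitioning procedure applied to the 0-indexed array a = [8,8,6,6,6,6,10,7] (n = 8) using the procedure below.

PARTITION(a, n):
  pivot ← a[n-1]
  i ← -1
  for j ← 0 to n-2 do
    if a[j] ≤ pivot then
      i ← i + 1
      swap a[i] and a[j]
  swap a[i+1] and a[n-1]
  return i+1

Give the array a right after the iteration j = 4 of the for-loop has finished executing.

pivot = a[7] = 7; i = -1
j=0: a[0]=8 > 7 → no swap
j=1: a[1]=8 > 7 → no swap
j=2: a[2]=6 ≤ 7 → i=0, swap a[0],a[2] → [6,8,8,6,6,6,10,7]
j=3: a[3]=6 ≤ 7 → i=1, swap a[1],a[3] → [6,6,8,8,6,6,10,7]
j=4: a[4]=6 ≤ 7 → i=2, swap a[2],a[4] → [6,6,6,8,8,6,10,7]
(after j=4) a = [6,6,6,8,8,6,10,7]

[6,6,6,8,8,6,10,7]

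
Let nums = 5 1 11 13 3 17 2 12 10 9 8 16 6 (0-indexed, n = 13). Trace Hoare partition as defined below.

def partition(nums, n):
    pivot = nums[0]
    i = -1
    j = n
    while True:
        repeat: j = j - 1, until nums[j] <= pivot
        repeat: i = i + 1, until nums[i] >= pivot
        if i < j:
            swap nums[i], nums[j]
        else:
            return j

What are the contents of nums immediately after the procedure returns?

pivot = nums[0] = 5; i = -1, j = 13
j→6 (nums[6]=2≤5), i→0 (nums[0]=5≥5); i<j, swap → 2 1 11 13 3 17 5 12 10 9 8 16 6
j→4 (nums[4]=3≤5), i→2 (nums[2]=11≥5); i<j, swap → 2 1 3 13 11 17 5 12 10 9 8 16 6
j→2, i→3; i≥j, return j=2. nums = 2 1 3 13 11 17 5 12 10 9 8 16 6

2 1 3 13 11 17 5 12 10 9 8 16 6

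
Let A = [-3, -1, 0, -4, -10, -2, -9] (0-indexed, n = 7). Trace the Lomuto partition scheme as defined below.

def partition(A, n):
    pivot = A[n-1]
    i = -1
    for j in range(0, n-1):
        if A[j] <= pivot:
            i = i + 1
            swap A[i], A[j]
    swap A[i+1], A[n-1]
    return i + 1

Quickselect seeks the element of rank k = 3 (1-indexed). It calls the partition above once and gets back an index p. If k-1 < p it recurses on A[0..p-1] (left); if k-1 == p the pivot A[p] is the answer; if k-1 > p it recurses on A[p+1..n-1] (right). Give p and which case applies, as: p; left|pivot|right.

pivot = A[6] = -9; i = -1
j=0: A[0]=-3 > -9 → no swap
j=1: A[1]=-1 > -9 → no swap
j=2: A[2]=0 > -9 → no swap
j=3: A[3]=-4 > -9 → no swap
j=4: A[4]=-10 ≤ -9 → i=0, swap A[0],A[4] → [-10, -1, 0, -4, -3, -2, -9]
j=5: A[5]=-2 > -9 → no swap
final swap A[1],A[6] → [-10, -9, 0, -4, -3, -2, -1]; return 1
p = 1; k-1 = 2 > 1 ⇒ right

1; right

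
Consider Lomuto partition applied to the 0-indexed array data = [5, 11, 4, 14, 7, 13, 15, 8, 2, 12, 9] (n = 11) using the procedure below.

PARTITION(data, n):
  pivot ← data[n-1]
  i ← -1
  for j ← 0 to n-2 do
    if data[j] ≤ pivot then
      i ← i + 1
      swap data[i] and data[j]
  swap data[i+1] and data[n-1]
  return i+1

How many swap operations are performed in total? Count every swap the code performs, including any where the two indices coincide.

6

pivot=9, i=-1
j=0: 5≤9, i=0, swap(0,0) ⇒ [5, 11, 4, 14, 7, 13, 15, 8, 2, 12, 9]
j=1: 11>9, skip
j=2: 4≤9, i=1, swap(1,2) ⇒ [5, 4, 11, 14, 7, 13, 15, 8, 2, 12, 9]
j=3: 14>9, skip
j=4: 7≤9, i=2, swap(2,4) ⇒ [5, 4, 7, 14, 11, 13, 15, 8, 2, 12, 9]
j=5: 13>9, skip
j=6: 15>9, skip
j=7: 8≤9, i=3, swap(3,7) ⇒ [5, 4, 7, 8, 11, 13, 15, 14, 2, 12, 9]
j=8: 2≤9, i=4, swap(4,8) ⇒ [5, 4, 7, 8, 2, 13, 15, 14, 11, 12, 9]
j=9: 12>9, skip
swap(5,10) ⇒ [5, 4, 7, 8, 2, 9, 15, 14, 11, 12, 13]; return 5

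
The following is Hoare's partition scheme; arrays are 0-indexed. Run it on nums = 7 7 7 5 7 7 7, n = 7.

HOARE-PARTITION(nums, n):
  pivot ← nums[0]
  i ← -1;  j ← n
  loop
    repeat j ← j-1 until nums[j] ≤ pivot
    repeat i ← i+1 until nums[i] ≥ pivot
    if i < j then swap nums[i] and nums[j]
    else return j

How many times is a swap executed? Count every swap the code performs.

3

pivot = nums[0] = 7; i = -1, j = 7
j→6 (nums[6]=7≤7), i→0 (nums[0]=7≥7); i<j, swap → 7 7 7 5 7 7 7
j→5 (nums[5]=7≤7), i→1 (nums[1]=7≥7); i<j, swap → 7 7 7 5 7 7 7
j→4 (nums[4]=7≤7), i→2 (nums[2]=7≥7); i<j, swap → 7 7 7 5 7 7 7
j→3, i→4; i≥j, return j=3. nums = 7 7 7 5 7 7 7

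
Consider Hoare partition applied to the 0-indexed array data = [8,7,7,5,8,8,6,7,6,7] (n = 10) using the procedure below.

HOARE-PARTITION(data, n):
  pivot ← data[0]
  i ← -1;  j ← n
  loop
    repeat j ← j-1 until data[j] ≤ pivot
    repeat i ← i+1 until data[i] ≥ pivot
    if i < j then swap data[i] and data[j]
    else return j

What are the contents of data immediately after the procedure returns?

pivot=8
j stops at 9 (7), i stops at 0 (8); swap ⇒ [7,7,7,5,8,8,6,7,6,8]
j stops at 8 (6), i stops at 4 (8); swap ⇒ [7,7,7,5,6,8,6,7,8,8]
j stops at 7 (7), i stops at 5 (8); swap ⇒ [7,7,7,5,6,7,6,8,8,8]
j stops at 6, i stops at 7; i≥j ⇒ return 6. data=[7,7,7,5,6,7,6,8,8,8]

[7,7,7,5,6,7,6,8,8,8]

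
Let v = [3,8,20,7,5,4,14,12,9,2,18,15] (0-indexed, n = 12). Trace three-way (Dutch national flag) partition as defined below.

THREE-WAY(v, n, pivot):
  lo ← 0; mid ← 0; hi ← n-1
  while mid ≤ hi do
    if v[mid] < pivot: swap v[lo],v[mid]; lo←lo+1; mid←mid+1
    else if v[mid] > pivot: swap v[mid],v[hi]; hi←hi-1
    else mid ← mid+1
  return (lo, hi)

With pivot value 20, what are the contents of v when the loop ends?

pivot = 20; lo=0, mid=0, hi=11
v[mid]=3<20: swap v[0],v[0]; lo=1,mid=1 → [3,8,20,7,5,4,14,12,9,2,18,15]
v[mid]=8<20: swap v[1],v[1]; lo=2,mid=2 → [3,8,20,7,5,4,14,12,9,2,18,15]
v[mid]=20=20: mid=3
v[mid]=7<20: swap v[2],v[3]; lo=3,mid=4 → [3,8,7,20,5,4,14,12,9,2,18,15]
v[mid]=5<20: swap v[3],v[4]; lo=4,mid=5 → [3,8,7,5,20,4,14,12,9,2,18,15]
v[mid]=4<20: swap v[4],v[5]; lo=5,mid=6 → [3,8,7,5,4,20,14,12,9,2,18,15]
v[mid]=14<20: swap v[5],v[6]; lo=6,mid=7 → [3,8,7,5,4,14,20,12,9,2,18,15]
v[mid]=12<20: swap v[6],v[7]; lo=7,mid=8 → [3,8,7,5,4,14,12,20,9,2,18,15]
v[mid]=9<20: swap v[7],v[8]; lo=8,mid=9 → [3,8,7,5,4,14,12,9,20,2,18,15]
v[mid]=2<20: swap v[8],v[9]; lo=9,mid=10 → [3,8,7,5,4,14,12,9,2,20,18,15]
v[mid]=18<20: swap v[9],v[10]; lo=10,mid=11 → [3,8,7,5,4,14,12,9,2,18,20,15]
v[mid]=15<20: swap v[10],v[11]; lo=11,mid=12 → [3,8,7,5,4,14,12,9,2,18,15,20]
end: lo=11, hi=11; v = [3,8,7,5,4,14,12,9,2,18,15,20]

[3,8,7,5,4,14,12,9,2,18,15,20]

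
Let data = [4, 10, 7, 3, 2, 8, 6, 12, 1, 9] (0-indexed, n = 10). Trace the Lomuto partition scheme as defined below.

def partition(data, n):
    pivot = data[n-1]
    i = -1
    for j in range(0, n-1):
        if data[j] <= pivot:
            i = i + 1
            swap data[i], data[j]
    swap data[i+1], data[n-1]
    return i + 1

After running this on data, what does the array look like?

pivot=9, i=-1
j=0: 4≤9, i=0, swap(0,0) ⇒ [4, 10, 7, 3, 2, 8, 6, 12, 1, 9]
j=1: 10>9, skip
j=2: 7≤9, i=1, swap(1,2) ⇒ [4, 7, 10, 3, 2, 8, 6, 12, 1, 9]
j=3: 3≤9, i=2, swap(2,3) ⇒ [4, 7, 3, 10, 2, 8, 6, 12, 1, 9]
j=4: 2≤9, i=3, swap(3,4) ⇒ [4, 7, 3, 2, 10, 8, 6, 12, 1, 9]
j=5: 8≤9, i=4, swap(4,5) ⇒ [4, 7, 3, 2, 8, 10, 6, 12, 1, 9]
j=6: 6≤9, i=5, swap(5,6) ⇒ [4, 7, 3, 2, 8, 6, 10, 12, 1, 9]
j=7: 12>9, skip
j=8: 1≤9, i=6, swap(6,8) ⇒ [4, 7, 3, 2, 8, 6, 1, 12, 10, 9]
swap(7,9) ⇒ [4, 7, 3, 2, 8, 6, 1, 9, 10, 12]; return 7

[4, 7, 3, 2, 8, 6, 1, 9, 10, 12]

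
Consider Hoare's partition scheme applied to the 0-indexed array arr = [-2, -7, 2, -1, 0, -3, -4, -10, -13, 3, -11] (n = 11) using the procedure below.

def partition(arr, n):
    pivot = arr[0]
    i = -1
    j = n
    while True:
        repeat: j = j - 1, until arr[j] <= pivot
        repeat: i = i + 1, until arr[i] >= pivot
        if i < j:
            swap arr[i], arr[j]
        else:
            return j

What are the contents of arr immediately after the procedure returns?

pivot = arr[0] = -2; i = -1, j = 11
j→10 (arr[10]=-11≤-2), i→0 (arr[0]=-2≥-2); i<j, swap → [-11, -7, 2, -1, 0, -3, -4, -10, -13, 3, -2]
j→8 (arr[8]=-13≤-2), i→2 (arr[2]=2≥-2); i<j, swap → [-11, -7, -13, -1, 0, -3, -4, -10, 2, 3, -2]
j→7 (arr[7]=-10≤-2), i→3 (arr[3]=-1≥-2); i<j, swap → [-11, -7, -13, -10, 0, -3, -4, -1, 2, 3, -2]
j→6 (arr[6]=-4≤-2), i→4 (arr[4]=0≥-2); i<j, swap → [-11, -7, -13, -10, -4, -3, 0, -1, 2, 3, -2]
j→5, i→6; i≥j, return j=5. arr = [-11, -7, -13, -10, -4, -3, 0, -1, 2, 3, -2]

[-11, -7, -13, -10, -4, -3, 0, -1, 2, 3, -2]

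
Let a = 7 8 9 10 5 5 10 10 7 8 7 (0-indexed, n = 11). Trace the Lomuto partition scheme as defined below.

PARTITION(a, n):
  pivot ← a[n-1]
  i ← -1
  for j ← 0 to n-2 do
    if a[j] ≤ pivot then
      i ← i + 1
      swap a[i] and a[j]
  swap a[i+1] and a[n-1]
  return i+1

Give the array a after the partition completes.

pivot = a[10] = 7; i = -1
j=0: a[0]=7 ≤ 7 → i=0, swap a[0],a[0] (no change) → 7 8 9 10 5 5 10 10 7 8 7
j=1: a[1]=8 > 7 → no swap
j=2: a[2]=9 > 7 → no swap
j=3: a[3]=10 > 7 → no swap
j=4: a[4]=5 ≤ 7 → i=1, swap a[1],a[4] → 7 5 9 10 8 5 10 10 7 8 7
j=5: a[5]=5 ≤ 7 → i=2, swap a[2],a[5] → 7 5 5 10 8 9 10 10 7 8 7
j=6: a[6]=10 > 7 → no swap
j=7: a[7]=10 > 7 → no swap
j=8: a[8]=7 ≤ 7 → i=3, swap a[3],a[8] → 7 5 5 7 8 9 10 10 10 8 7
j=9: a[9]=8 > 7 → no swap
final swap a[4],a[10] → 7 5 5 7 7 9 10 10 10 8 8; return 4

7 5 5 7 7 9 10 10 10 8 8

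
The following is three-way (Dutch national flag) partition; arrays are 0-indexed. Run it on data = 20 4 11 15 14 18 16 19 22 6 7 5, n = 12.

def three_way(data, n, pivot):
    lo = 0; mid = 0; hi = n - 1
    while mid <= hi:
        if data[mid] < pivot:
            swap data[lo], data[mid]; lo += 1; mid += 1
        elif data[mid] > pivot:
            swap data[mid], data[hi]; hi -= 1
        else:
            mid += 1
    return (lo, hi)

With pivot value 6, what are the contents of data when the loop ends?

5 4 6 14 18 16 19 22 15 7 11 20

pivot = 6; lo=0, mid=0, hi=11
data[mid]=20>6: swap data[0],data[11]; hi=10 → 5 4 11 15 14 18 16 19 22 6 7 20
data[mid]=5<6: swap data[0],data[0]; lo=1,mid=1 → 5 4 11 15 14 18 16 19 22 6 7 20
data[mid]=4<6: swap data[1],data[1]; lo=2,mid=2 → 5 4 11 15 14 18 16 19 22 6 7 20
data[mid]=11>6: swap data[2],data[10]; hi=9 → 5 4 7 15 14 18 16 19 22 6 11 20
data[mid]=7>6: swap data[2],data[9]; hi=8 → 5 4 6 15 14 18 16 19 22 7 11 20
data[mid]=6=6: mid=3
data[mid]=15>6: swap data[3],data[8]; hi=7 → 5 4 6 22 14 18 16 19 15 7 11 20
data[mid]=22>6: swap data[3],data[7]; hi=6 → 5 4 6 19 14 18 16 22 15 7 11 20
data[mid]=19>6: swap data[3],data[6]; hi=5 → 5 4 6 16 14 18 19 22 15 7 11 20
data[mid]=16>6: swap data[3],data[5]; hi=4 → 5 4 6 18 14 16 19 22 15 7 11 20
data[mid]=18>6: swap data[3],data[4]; hi=3 → 5 4 6 14 18 16 19 22 15 7 11 20
data[mid]=14>6: swap data[3],data[3]; hi=2 → 5 4 6 14 18 16 19 22 15 7 11 20
end: lo=2, hi=2; data = 5 4 6 14 18 16 19 22 15 7 11 20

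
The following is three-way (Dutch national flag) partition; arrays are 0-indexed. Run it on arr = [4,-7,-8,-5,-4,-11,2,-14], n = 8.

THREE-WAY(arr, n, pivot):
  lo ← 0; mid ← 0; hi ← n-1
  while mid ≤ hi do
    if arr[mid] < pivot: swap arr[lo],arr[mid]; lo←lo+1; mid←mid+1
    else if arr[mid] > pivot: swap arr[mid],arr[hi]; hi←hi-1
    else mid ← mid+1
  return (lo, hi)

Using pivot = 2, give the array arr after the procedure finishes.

pivot = 2; lo=0, mid=0, hi=7
arr[mid]=4>2: swap arr[0],arr[7]; hi=6 → [-14,-7,-8,-5,-4,-11,2,4]
arr[mid]=-14<2: swap arr[0],arr[0]; lo=1,mid=1 → [-14,-7,-8,-5,-4,-11,2,4]
arr[mid]=-7<2: swap arr[1],arr[1]; lo=2,mid=2 → [-14,-7,-8,-5,-4,-11,2,4]
arr[mid]=-8<2: swap arr[2],arr[2]; lo=3,mid=3 → [-14,-7,-8,-5,-4,-11,2,4]
arr[mid]=-5<2: swap arr[3],arr[3]; lo=4,mid=4 → [-14,-7,-8,-5,-4,-11,2,4]
arr[mid]=-4<2: swap arr[4],arr[4]; lo=5,mid=5 → [-14,-7,-8,-5,-4,-11,2,4]
arr[mid]=-11<2: swap arr[5],arr[5]; lo=6,mid=6 → [-14,-7,-8,-5,-4,-11,2,4]
arr[mid]=2=2: mid=7
end: lo=6, hi=6; arr = [-14,-7,-8,-5,-4,-11,2,4]

[-14,-7,-8,-5,-4,-11,2,4]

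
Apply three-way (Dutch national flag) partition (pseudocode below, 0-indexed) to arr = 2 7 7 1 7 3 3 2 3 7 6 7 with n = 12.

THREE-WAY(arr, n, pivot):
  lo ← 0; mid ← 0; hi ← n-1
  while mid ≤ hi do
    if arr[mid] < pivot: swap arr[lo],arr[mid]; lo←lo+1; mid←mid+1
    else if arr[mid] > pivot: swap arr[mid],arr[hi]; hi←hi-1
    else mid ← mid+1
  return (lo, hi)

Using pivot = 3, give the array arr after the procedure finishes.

2 2 1 3 3 3 7 7 7 6 7 7

lo=0 mid=0 hi=11
2<3: swap(0,0), lo=1 mid=1 ⇒ 2 7 7 1 7 3 3 2 3 7 6 7
7>3: swap(1,11), hi=10 ⇒ 2 7 7 1 7 3 3 2 3 7 6 7
7>3: swap(1,10), hi=9 ⇒ 2 6 7 1 7 3 3 2 3 7 7 7
6>3: swap(1,9), hi=8 ⇒ 2 7 7 1 7 3 3 2 3 6 7 7
7>3: swap(1,8), hi=7 ⇒ 2 3 7 1 7 3 3 2 7 6 7 7
3=3: mid=2
7>3: swap(2,7), hi=6 ⇒ 2 3 2 1 7 3 3 7 7 6 7 7
2<3: swap(1,2), lo=2 mid=3 ⇒ 2 2 3 1 7 3 3 7 7 6 7 7
1<3: swap(2,3), lo=3 mid=4 ⇒ 2 2 1 3 7 3 3 7 7 6 7 7
7>3: swap(4,6), hi=5 ⇒ 2 2 1 3 3 3 7 7 7 6 7 7
3=3: mid=5
3=3: mid=6
done. lo=3 hi=5; arr=2 2 1 3 3 3 7 7 7 6 7 7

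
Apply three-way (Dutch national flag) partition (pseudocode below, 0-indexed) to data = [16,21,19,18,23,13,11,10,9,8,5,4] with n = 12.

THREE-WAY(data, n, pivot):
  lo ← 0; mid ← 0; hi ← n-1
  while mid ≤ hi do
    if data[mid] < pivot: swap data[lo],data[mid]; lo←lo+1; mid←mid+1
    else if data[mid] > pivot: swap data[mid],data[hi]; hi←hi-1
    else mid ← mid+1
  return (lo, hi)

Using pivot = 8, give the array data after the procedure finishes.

lo=0 mid=0 hi=11
16>8: swap(0,11), hi=10 ⇒ [4,21,19,18,23,13,11,10,9,8,5,16]
4<8: swap(0,0), lo=1 mid=1 ⇒ [4,21,19,18,23,13,11,10,9,8,5,16]
21>8: swap(1,10), hi=9 ⇒ [4,5,19,18,23,13,11,10,9,8,21,16]
5<8: swap(1,1), lo=2 mid=2 ⇒ [4,5,19,18,23,13,11,10,9,8,21,16]
19>8: swap(2,9), hi=8 ⇒ [4,5,8,18,23,13,11,10,9,19,21,16]
8=8: mid=3
18>8: swap(3,8), hi=7 ⇒ [4,5,8,9,23,13,11,10,18,19,21,16]
9>8: swap(3,7), hi=6 ⇒ [4,5,8,10,23,13,11,9,18,19,21,16]
10>8: swap(3,6), hi=5 ⇒ [4,5,8,11,23,13,10,9,18,19,21,16]
11>8: swap(3,5), hi=4 ⇒ [4,5,8,13,23,11,10,9,18,19,21,16]
13>8: swap(3,4), hi=3 ⇒ [4,5,8,23,13,11,10,9,18,19,21,16]
23>8: swap(3,3), hi=2 ⇒ [4,5,8,23,13,11,10,9,18,19,21,16]
done. lo=2 hi=2; data=[4,5,8,23,13,11,10,9,18,19,21,16]

[4,5,8,23,13,11,10,9,18,19,21,16]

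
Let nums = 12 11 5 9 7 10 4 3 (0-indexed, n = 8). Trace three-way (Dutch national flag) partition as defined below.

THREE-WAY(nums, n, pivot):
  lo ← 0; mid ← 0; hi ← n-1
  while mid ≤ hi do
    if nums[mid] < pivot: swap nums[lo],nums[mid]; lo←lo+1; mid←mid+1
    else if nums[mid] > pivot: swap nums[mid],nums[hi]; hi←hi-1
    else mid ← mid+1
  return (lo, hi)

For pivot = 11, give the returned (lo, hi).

pivot = 11; lo=0, mid=0, hi=7
nums[mid]=12>11: swap nums[0],nums[7]; hi=6 → 3 11 5 9 7 10 4 12
nums[mid]=3<11: swap nums[0],nums[0]; lo=1,mid=1 → 3 11 5 9 7 10 4 12
nums[mid]=11=11: mid=2
nums[mid]=5<11: swap nums[1],nums[2]; lo=2,mid=3 → 3 5 11 9 7 10 4 12
nums[mid]=9<11: swap nums[2],nums[3]; lo=3,mid=4 → 3 5 9 11 7 10 4 12
nums[mid]=7<11: swap nums[3],nums[4]; lo=4,mid=5 → 3 5 9 7 11 10 4 12
nums[mid]=10<11: swap nums[4],nums[5]; lo=5,mid=6 → 3 5 9 7 10 11 4 12
nums[mid]=4<11: swap nums[5],nums[6]; lo=6,mid=7 → 3 5 9 7 10 4 11 12
end: lo=6, hi=6; nums = 3 5 9 7 10 4 11 12

(6, 6)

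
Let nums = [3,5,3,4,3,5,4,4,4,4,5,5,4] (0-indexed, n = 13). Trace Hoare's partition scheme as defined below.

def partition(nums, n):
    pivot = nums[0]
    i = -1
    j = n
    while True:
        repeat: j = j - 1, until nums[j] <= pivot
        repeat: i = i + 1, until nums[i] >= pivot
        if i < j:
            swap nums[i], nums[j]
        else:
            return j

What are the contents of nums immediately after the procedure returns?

pivot=3
j stops at 4 (3), i stops at 0 (3); swap ⇒ [3,5,3,4,3,5,4,4,4,4,5,5,4]
j stops at 2 (3), i stops at 1 (5); swap ⇒ [3,3,5,4,3,5,4,4,4,4,5,5,4]
j stops at 1, i stops at 2; i≥j ⇒ return 1. nums=[3,3,5,4,3,5,4,4,4,4,5,5,4]

[3,3,5,4,3,5,4,4,4,4,5,5,4]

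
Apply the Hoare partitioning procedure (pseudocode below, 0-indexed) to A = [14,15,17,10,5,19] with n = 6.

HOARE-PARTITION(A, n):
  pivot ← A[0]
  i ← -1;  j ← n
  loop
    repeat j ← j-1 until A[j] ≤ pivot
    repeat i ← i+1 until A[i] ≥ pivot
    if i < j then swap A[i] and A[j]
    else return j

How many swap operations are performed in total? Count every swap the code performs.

2

pivot = A[0] = 14; i = -1, j = 6
j→4 (A[4]=5≤14), i→0 (A[0]=14≥14); i<j, swap → [5,15,17,10,14,19]
j→3 (A[3]=10≤14), i→1 (A[1]=15≥14); i<j, swap → [5,10,17,15,14,19]
j→1, i→2; i≥j, return j=1. A = [5,10,17,15,14,19]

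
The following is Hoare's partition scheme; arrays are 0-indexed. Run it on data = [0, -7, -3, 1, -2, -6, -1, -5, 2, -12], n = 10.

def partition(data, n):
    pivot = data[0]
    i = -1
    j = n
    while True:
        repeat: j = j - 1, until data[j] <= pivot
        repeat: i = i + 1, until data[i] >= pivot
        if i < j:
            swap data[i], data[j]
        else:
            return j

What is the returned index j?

pivot=0
j stops at 9 (-12), i stops at 0 (0); swap ⇒ [-12, -7, -3, 1, -2, -6, -1, -5, 2, 0]
j stops at 7 (-5), i stops at 3 (1); swap ⇒ [-12, -7, -3, -5, -2, -6, -1, 1, 2, 0]
j stops at 6, i stops at 7; i≥j ⇒ return 6. data=[-12, -7, -3, -5, -2, -6, -1, 1, 2, 0]

6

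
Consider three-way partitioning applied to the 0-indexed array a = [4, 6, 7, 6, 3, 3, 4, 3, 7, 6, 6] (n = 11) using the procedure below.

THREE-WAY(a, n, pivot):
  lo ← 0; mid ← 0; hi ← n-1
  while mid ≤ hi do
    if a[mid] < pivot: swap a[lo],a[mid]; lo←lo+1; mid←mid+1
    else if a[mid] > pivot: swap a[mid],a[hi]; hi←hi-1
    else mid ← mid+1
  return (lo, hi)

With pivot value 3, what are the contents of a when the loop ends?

lo=0 mid=0 hi=10
4>3: swap(0,10), hi=9 ⇒ [6, 6, 7, 6, 3, 3, 4, 3, 7, 6, 4]
6>3: swap(0,9), hi=8 ⇒ [6, 6, 7, 6, 3, 3, 4, 3, 7, 6, 4]
6>3: swap(0,8), hi=7 ⇒ [7, 6, 7, 6, 3, 3, 4, 3, 6, 6, 4]
7>3: swap(0,7), hi=6 ⇒ [3, 6, 7, 6, 3, 3, 4, 7, 6, 6, 4]
3=3: mid=1
6>3: swap(1,6), hi=5 ⇒ [3, 4, 7, 6, 3, 3, 6, 7, 6, 6, 4]
4>3: swap(1,5), hi=4 ⇒ [3, 3, 7, 6, 3, 4, 6, 7, 6, 6, 4]
3=3: mid=2
7>3: swap(2,4), hi=3 ⇒ [3, 3, 3, 6, 7, 4, 6, 7, 6, 6, 4]
3=3: mid=3
6>3: swap(3,3), hi=2 ⇒ [3, 3, 3, 6, 7, 4, 6, 7, 6, 6, 4]
done. lo=0 hi=2; a=[3, 3, 3, 6, 7, 4, 6, 7, 6, 6, 4]

[3, 3, 3, 6, 7, 4, 6, 7, 6, 6, 4]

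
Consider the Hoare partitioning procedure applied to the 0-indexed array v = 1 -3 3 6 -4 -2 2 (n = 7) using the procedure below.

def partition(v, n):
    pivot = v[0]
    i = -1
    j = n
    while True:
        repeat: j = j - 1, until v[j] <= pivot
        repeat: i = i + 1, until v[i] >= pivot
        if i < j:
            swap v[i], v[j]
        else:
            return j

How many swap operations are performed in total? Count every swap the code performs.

2

pivot=1
j stops at 5 (-2), i stops at 0 (1); swap ⇒ -2 -3 3 6 -4 1 2
j stops at 4 (-4), i stops at 2 (3); swap ⇒ -2 -3 -4 6 3 1 2
j stops at 2, i stops at 3; i≥j ⇒ return 2. v=-2 -3 -4 6 3 1 2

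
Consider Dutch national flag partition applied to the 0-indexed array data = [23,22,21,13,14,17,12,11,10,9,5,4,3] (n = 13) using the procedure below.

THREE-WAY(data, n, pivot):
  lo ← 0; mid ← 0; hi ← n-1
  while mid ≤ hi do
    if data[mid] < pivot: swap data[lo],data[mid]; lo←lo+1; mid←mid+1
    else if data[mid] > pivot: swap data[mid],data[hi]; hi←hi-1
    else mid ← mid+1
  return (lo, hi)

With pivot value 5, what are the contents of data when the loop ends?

lo=0 mid=0 hi=12
23>5: swap(0,12), hi=11 ⇒ [3,22,21,13,14,17,12,11,10,9,5,4,23]
3<5: swap(0,0), lo=1 mid=1 ⇒ [3,22,21,13,14,17,12,11,10,9,5,4,23]
22>5: swap(1,11), hi=10 ⇒ [3,4,21,13,14,17,12,11,10,9,5,22,23]
4<5: swap(1,1), lo=2 mid=2 ⇒ [3,4,21,13,14,17,12,11,10,9,5,22,23]
21>5: swap(2,10), hi=9 ⇒ [3,4,5,13,14,17,12,11,10,9,21,22,23]
5=5: mid=3
13>5: swap(3,9), hi=8 ⇒ [3,4,5,9,14,17,12,11,10,13,21,22,23]
9>5: swap(3,8), hi=7 ⇒ [3,4,5,10,14,17,12,11,9,13,21,22,23]
10>5: swap(3,7), hi=6 ⇒ [3,4,5,11,14,17,12,10,9,13,21,22,23]
11>5: swap(3,6), hi=5 ⇒ [3,4,5,12,14,17,11,10,9,13,21,22,23]
12>5: swap(3,5), hi=4 ⇒ [3,4,5,17,14,12,11,10,9,13,21,22,23]
17>5: swap(3,4), hi=3 ⇒ [3,4,5,14,17,12,11,10,9,13,21,22,23]
14>5: swap(3,3), hi=2 ⇒ [3,4,5,14,17,12,11,10,9,13,21,22,23]
done. lo=2 hi=2; data=[3,4,5,14,17,12,11,10,9,13,21,22,23]

[3,4,5,14,17,12,11,10,9,13,21,22,23]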